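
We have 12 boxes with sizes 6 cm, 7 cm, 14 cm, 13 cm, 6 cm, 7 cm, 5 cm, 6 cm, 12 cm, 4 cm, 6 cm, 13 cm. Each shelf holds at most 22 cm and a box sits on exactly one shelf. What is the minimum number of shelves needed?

Total = 14 + 13 + 13 + 12 + 7 + 7 + 6 + 6 + 6 + 6 + 5 + 4 = 99 cm.
Lower bound: ⌈99/22⌉ = 5 shelves.
A packing using 5 shelves:
  shelf 1: 14 + 7 = 21
  shelf 2: 13 + 7 = 20
  shelf 3: 13 + 6 = 19
  shelf 4: 12 + 6 + 4 = 22
  shelf 5: 6 + 6 + 5 = 17
This matches the lower bound, so 5 is optimal.

5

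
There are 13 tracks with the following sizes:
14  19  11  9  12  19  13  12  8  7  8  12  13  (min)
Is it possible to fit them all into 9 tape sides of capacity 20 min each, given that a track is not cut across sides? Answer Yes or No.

A valid assignment using 9 tape sides:
  side 1: 19 = 19
  side 2: 19 = 19
  side 3: 14 = 14
  side 4: 13 + 7 = 20
  side 5: 13 = 13
  side 6: 12 + 8 = 20
  side 7: 12 + 8 = 20
  side 8: 12 = 12
  side 9: 11 + 9 = 20
Every load is within 20 min, so 9 tape sides suffice.

Yes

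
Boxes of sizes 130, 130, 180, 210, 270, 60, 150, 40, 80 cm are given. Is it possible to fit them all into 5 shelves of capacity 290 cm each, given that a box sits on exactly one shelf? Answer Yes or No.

Yes

A valid assignment using 5 shelves:
  shelf 1: 270 = 270
  shelf 2: 210 + 80 = 290
  shelf 3: 180 + 60 + 40 = 280
  shelf 4: 150 + 130 = 280
  shelf 5: 130 = 130
Every load is within 290 cm, so 5 shelves suffice.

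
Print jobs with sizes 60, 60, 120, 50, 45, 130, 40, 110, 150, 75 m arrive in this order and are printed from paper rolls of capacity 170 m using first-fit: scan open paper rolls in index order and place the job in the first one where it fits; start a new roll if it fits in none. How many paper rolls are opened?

6

  60 → roll 1 (new)  [load 60/170]
  60 → roll 1  [load 120/170]
  120 → roll 2 (new)  [load 120/170]
  50 → roll 1  [load 170/170]
  45 → roll 2  [load 165/170]
  130 → roll 3 (new)  [load 130/170]
  40 → roll 3  [load 170/170]
  110 → roll 4 (new)  [load 110/170]
  150 → roll 5 (new)  [load 150/170]
  75 → roll 6 (new)  [load 75/170]
6 paper rolls opened.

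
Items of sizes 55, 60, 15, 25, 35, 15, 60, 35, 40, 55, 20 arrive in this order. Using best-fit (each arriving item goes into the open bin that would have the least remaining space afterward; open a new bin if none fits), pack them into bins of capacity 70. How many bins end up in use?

7

  55 → bin 1 (new)  [load 55/70]
  60 → bin 2 (new)  [load 60/70]
  15 → bin 1  [load 70/70]
  25 → bin 3 (new)  [load 25/70]
  35 → bin 3  [load 60/70]
  15 → bin 4 (new)  [load 15/70]
  60 → bin 5 (new)  [load 60/70]
  35 → bin 4  [load 50/70]
  40 → bin 6 (new)  [load 40/70]
  55 → bin 7 (new)  [load 55/70]
  20 → bin 4  [load 70/70]
7 bins opened.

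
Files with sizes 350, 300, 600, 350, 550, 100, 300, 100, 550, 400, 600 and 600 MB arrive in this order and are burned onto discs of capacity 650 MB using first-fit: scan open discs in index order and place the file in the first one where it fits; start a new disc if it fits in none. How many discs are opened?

9

  350 → disc 1 (new)  [load 350/650]
  300 → disc 1  [load 650/650]
  600 → disc 2 (new)  [load 600/650]
  350 → disc 3 (new)  [load 350/650]
  550 → disc 4 (new)  [load 550/650]
  100 → disc 3  [load 450/650]
  300 → disc 5 (new)  [load 300/650]
  100 → disc 3  [load 550/650]
  550 → disc 6 (new)  [load 550/650]
  400 → disc 7 (new)  [load 400/650]
  600 → disc 8 (new)  [load 600/650]
  600 → disc 9 (new)  [load 600/650]
9 discs opened.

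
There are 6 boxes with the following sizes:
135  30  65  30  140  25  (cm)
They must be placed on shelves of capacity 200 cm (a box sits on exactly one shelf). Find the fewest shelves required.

Total = 140 + 135 + 65 + 30 + 30 + 25 = 425 cm.
Lower bound: ⌈425/200⌉ = 3 shelves.
A packing using 3 shelves:
  shelf 1: 140 + 30 + 30 = 200
  shelf 2: 135 + 65 = 200
  shelf 3: 25 = 25
This matches the lower bound, so 3 is optimal.

3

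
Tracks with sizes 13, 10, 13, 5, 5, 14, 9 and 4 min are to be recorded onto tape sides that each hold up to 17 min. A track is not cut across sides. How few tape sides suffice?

Total = 14 + 13 + 13 + 10 + 9 + 5 + 5 + 4 = 73 min.
Lower bound: ⌈73/17⌉ = 5 tape sides.
A packing using 5 tape sides:
  side 1: 14 = 14
  side 2: 13 + 4 = 17
  side 3: 13 = 13
  side 4: 10 + 5 = 15
  side 5: 9 + 5 = 14
This matches the lower bound, so 5 is optimal.

5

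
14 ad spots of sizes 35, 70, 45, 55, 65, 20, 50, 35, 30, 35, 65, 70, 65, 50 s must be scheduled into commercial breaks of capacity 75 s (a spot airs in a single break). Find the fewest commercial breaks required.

11

Total = 70 + 70 + 65 + 65 + 65 + 55 + 50 + 50 + 45 + 35 + 35 + 35 + 30 + 20 = 690 s.
Lower bound: ⌈690/75⌉ = 10 commercial breaks.
A packing using 11 commercial breaks:
  break 1: 70 = 70
  break 2: 70 = 70
  break 3: 65 = 65
  break 4: 65 = 65
  break 5: 65 = 65
  break 6: 55 + 20 = 75
  break 7: 50 = 50
  break 8: 50 = 50
  break 9: 45 + 30 = 75
  break 10: 35 + 35 = 70
  break 11: 35 = 35
No arrangement into 10 commercial breaks stays within capacity, so 11 is optimal.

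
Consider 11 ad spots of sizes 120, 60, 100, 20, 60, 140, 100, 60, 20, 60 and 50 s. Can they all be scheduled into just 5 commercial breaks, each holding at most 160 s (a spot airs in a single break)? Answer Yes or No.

No

Total = 790 s; ⌈790/160⌉ = 5.
The bound of 5 does not rule out 5, but exhaustive search shows no assignment into 5 commercial breaks of capacity 160 s exists — the minimum is 6.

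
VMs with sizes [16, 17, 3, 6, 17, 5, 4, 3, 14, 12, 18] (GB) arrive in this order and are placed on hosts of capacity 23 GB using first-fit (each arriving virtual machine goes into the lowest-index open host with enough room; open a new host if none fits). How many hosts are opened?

6

  16 → host 1 (new)  [load 16/23]
  17 → host 2 (new)  [load 17/23]
  3 → host 1  [load 19/23]
  6 → host 2  [load 23/23]
  17 → host 3 (new)  [load 17/23]
  5 → host 3  [load 22/23]
  4 → host 1  [load 23/23]
  3 → host 4 (new)  [load 3/23]
  14 → host 4  [load 17/23]
  12 → host 5 (new)  [load 12/23]
  18 → host 6 (new)  [load 18/23]
6 hosts opened.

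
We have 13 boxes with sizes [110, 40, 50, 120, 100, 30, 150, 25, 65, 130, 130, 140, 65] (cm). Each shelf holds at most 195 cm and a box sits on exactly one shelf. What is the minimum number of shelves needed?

7

Total = 150 + 140 + 130 + 130 + 120 + 110 + 100 + 65 + 65 + 50 + 40 + 30 + 25 = 1155 cm.
Lower bound: ⌈1155/195⌉ = 6 shelves.
Also, 7 boxes each exceed 195/2 cm, and no two of those can share a shelf, so at least 7 shelves are needed.
A packing using 7 shelves:
  shelf 1: 150 + 40 = 190
  shelf 2: 140 + 50 = 190
  shelf 3: 130 + 65 = 195
  shelf 4: 130 + 65 = 195
  shelf 5: 120 + 30 + 25 = 175
  shelf 6: 110 = 110
  shelf 7: 100 = 100
This matches the lower bound, so 7 is optimal.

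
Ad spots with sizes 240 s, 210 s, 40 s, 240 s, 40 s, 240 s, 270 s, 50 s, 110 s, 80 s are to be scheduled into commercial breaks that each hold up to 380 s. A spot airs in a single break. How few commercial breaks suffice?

5

Total = 270 + 240 + 240 + 240 + 210 + 110 + 80 + 50 + 40 + 40 = 1520 s.
Lower bound: ⌈1520/380⌉ = 4 commercial breaks.
Also, 5 ad spots each exceed 190 s, and no two of those can share a break, so at least 5 commercial breaks are needed.
A packing using 5 commercial breaks:
  break 1: 270 + 110 = 380
  break 2: 240 + 80 + 50 = 370
  break 3: 240 + 40 + 40 = 320
  break 4: 240 = 240
  break 5: 210 = 210
This matches the lower bound, so 5 is optimal.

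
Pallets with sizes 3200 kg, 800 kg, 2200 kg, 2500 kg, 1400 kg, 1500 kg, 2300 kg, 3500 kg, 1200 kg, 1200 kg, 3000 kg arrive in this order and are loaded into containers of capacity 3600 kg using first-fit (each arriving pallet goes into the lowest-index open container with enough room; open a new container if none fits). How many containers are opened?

  3200 → container 1 (new)  [load 3200/3600]
  800 → container 2 (new)  [load 800/3600]
  2200 → container 2  [load 3000/3600]
  2500 → container 3 (new)  [load 2500/3600]
  1400 → container 4 (new)  [load 1400/3600]
  1500 → container 4  [load 2900/3600]
  2300 → container 5 (new)  [load 2300/3600]
  3500 → container 6 (new)  [load 3500/3600]
  1200 → container 5  [load 3500/3600]
  1200 → container 7 (new)  [load 1200/3600]
  3000 → container 8 (new)  [load 3000/3600]
8 containers opened.

8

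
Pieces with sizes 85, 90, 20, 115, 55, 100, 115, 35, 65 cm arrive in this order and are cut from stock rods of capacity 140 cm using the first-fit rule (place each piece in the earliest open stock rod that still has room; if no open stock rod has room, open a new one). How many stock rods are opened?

6

  85 → stock rod 1 (new)  [load 85/140]
  90 → stock rod 2 (new)  [load 90/140]
  20 → stock rod 1  [load 105/140]
  115 → stock rod 3 (new)  [load 115/140]
  55 → stock rod 4 (new)  [load 55/140]
  100 → stock rod 5 (new)  [load 100/140]
  115 → stock rod 6 (new)  [load 115/140]
  35 → stock rod 1  [load 140/140]
  65 → stock rod 4  [load 120/140]
6 stock rods opened.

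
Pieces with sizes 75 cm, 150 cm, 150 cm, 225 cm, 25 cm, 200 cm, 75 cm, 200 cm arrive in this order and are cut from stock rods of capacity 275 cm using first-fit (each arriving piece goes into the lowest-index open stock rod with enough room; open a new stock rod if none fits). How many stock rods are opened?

  75 → stock rod 1 (new)  [load 75/275]
  150 → stock rod 1  [load 225/275]
  150 → stock rod 2 (new)  [load 150/275]
  225 → stock rod 3 (new)  [load 225/275]
  25 → stock rod 1  [load 250/275]
  200 → stock rod 4 (new)  [load 200/275]
  75 → stock rod 2  [load 225/275]
  200 → stock rod 5 (new)  [load 200/275]
5 stock rods opened.

5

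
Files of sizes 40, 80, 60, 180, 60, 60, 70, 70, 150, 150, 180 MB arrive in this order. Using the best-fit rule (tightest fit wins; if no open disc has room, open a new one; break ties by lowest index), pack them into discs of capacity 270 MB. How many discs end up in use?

  40 → disc 1 (new)  [load 40/270]
  80 → disc 1  [load 120/270]
  60 → disc 1  [load 180/270]
  180 → disc 2 (new)  [load 180/270]
  60 → disc 1  [load 240/270]
  60 → disc 2  [load 240/270]
  70 → disc 3 (new)  [load 70/270]
  70 → disc 3  [load 140/270]
  150 → disc 4 (new)  [load 150/270]
  150 → disc 5 (new)  [load 150/270]
  180 → disc 6 (new)  [load 180/270]
6 discs opened.

6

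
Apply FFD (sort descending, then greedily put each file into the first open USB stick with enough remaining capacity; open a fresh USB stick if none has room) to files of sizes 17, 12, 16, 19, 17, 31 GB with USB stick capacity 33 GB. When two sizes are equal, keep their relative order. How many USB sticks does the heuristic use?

Sorted descending: 31, 19, 17, 17, 16, 12.
  31 → USB stick 1 (new)  [load 31/33]
  19 → USB stick 2 (new)  [load 19/33]
  17 → USB stick 3 (new)  [load 17/33]
  17 → USB stick 4 (new)  [load 17/33]
  16 → USB stick 3  [load 33/33]
  12 → USB stick 2  [load 31/33]
4 USB sticks opened.

4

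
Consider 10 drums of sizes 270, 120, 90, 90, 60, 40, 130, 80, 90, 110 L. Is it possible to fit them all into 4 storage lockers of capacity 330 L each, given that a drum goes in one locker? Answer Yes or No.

A valid assignment using 4 storage lockers:
  locker 1: 270 + 60 = 330
  locker 2: 130 + 120 + 80 = 330
  locker 3: 110 + 90 + 90 + 40 = 330
  locker 4: 90 = 90
Every load is within 330 L, so 4 storage lockers suffice.

Yes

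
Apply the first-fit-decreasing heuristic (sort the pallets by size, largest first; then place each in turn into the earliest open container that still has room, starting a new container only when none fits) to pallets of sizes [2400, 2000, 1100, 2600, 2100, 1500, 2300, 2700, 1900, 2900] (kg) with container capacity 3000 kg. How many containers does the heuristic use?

Sorted descending: 2900, 2700, 2600, 2400, 2300, 2100, 2000, 1900, 1500, 1100.
  2900 → container 1 (new)  [load 2900/3000]
  2700 → container 2 (new)  [load 2700/3000]
  2600 → container 3 (new)  [load 2600/3000]
  2400 → container 4 (new)  [load 2400/3000]
  2300 → container 5 (new)  [load 2300/3000]
  2100 → container 6 (new)  [load 2100/3000]
  2000 → container 7 (new)  [load 2000/3000]
  1900 → container 8 (new)  [load 1900/3000]
  1500 → container 9 (new)  [load 1500/3000]
  1100 → container 8  [load 3000/3000]
9 containers opened.

9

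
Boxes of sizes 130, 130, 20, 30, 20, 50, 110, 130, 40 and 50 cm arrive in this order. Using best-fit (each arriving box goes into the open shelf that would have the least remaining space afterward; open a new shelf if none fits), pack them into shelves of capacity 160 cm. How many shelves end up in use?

5

  130 → shelf 1 (new)  [load 130/160]
  130 → shelf 2 (new)  [load 130/160]
  20 → shelf 1  [load 150/160]
  30 → shelf 2  [load 160/160]
  20 → shelf 3 (new)  [load 20/160]
  50 → shelf 3  [load 70/160]
  110 → shelf 4 (new)  [load 110/160]
  130 → shelf 5 (new)  [load 130/160]
  40 → shelf 4  [load 150/160]
  50 → shelf 3  [load 120/160]
5 shelves opened.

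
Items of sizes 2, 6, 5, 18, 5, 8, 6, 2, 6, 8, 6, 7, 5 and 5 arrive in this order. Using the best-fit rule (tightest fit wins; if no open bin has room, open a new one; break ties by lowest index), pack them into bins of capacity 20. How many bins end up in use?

5

  2 → bin 1 (new)  [load 2/20]
  6 → bin 1  [load 8/20]
  5 → bin 1  [load 13/20]
  18 → bin 2 (new)  [load 18/20]
  5 → bin 1  [load 18/20]
  8 → bin 3 (new)  [load 8/20]
  6 → bin 3  [load 14/20]
  2 → bin 1  [load 20/20]
  6 → bin 3  [load 20/20]
  8 → bin 4 (new)  [load 8/20]
  6 → bin 4  [load 14/20]
  7 → bin 5 (new)  [load 7/20]
  5 → bin 4  [load 19/20]
  5 → bin 5  [load 12/20]
5 bins opened.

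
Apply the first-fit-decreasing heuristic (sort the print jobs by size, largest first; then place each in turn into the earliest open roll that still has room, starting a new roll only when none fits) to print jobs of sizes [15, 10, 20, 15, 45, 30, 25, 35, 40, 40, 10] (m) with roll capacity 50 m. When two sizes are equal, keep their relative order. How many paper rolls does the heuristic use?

Sorted descending: 45, 40, 40, 35, 30, 25, 20, 15, 15, 10, 10.
  45 → roll 1 (new)  [load 45/50]
  40 → roll 2 (new)  [load 40/50]
  40 → roll 3 (new)  [load 40/50]
  35 → roll 4 (new)  [load 35/50]
  30 → roll 5 (new)  [load 30/50]
  25 → roll 6 (new)  [load 25/50]
  20 → roll 5  [load 50/50]
  15 → roll 4  [load 50/50]
  15 → roll 6  [load 40/50]
  10 → roll 2  [load 50/50]
  10 → roll 3  [load 50/50]
6 paper rolls opened.

6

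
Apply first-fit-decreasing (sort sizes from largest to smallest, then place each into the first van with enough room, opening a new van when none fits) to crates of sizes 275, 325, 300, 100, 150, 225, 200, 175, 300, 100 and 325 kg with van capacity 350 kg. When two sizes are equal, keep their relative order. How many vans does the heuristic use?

8

Sorted descending: 325, 325, 300, 300, 275, 225, 200, 175, 150, 100, 100.
  325 → van 1 (new)  [load 325/350]
  325 → van 2 (new)  [load 325/350]
  300 → van 3 (new)  [load 300/350]
  300 → van 4 (new)  [load 300/350]
  275 → van 5 (new)  [load 275/350]
  225 → van 6 (new)  [load 225/350]
  200 → van 7 (new)  [load 200/350]
  175 → van 8 (new)  [load 175/350]
  150 → van 7  [load 350/350]
  100 → van 6  [load 325/350]
  100 → van 8  [load 275/350]
8 vans opened.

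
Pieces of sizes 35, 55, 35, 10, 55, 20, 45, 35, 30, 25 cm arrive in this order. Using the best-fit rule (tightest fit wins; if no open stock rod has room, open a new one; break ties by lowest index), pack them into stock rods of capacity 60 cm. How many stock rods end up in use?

7

  35 → stock rod 1 (new)  [load 35/60]
  55 → stock rod 2 (new)  [load 55/60]
  35 → stock rod 3 (new)  [load 35/60]
  10 → stock rod 1  [load 45/60]
  55 → stock rod 4 (new)  [load 55/60]
  20 → stock rod 3  [load 55/60]
  45 → stock rod 5 (new)  [load 45/60]
  35 → stock rod 6 (new)  [load 35/60]
  30 → stock rod 7 (new)  [load 30/60]
  25 → stock rod 6  [load 60/60]
7 stock rods opened.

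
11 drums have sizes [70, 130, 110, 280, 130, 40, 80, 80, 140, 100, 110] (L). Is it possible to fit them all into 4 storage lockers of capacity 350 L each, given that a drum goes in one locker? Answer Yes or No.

A valid assignment using 4 storage lockers:
  locker 1: 280 + 70 = 350
  locker 2: 140 + 130 + 80 = 350
  locker 3: 130 + 110 + 110 = 350
  locker 4: 100 + 80 + 40 = 220
Every load is within 350 L, so 4 storage lockers suffice.

Yes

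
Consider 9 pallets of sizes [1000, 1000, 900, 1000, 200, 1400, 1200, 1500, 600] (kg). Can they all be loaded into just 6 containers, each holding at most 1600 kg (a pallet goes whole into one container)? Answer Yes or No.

Total = 8800 kg; ⌈8800/1600⌉ = 6.
7 pallets each exceed half the capacity and cannot share a container, forcing at least 7 containers.
At least 7 containers are required, but only 6 are allowed.

No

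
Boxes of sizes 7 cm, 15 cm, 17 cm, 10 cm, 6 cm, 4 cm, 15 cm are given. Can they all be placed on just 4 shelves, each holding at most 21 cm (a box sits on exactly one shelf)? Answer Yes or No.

A valid assignment using 4 shelves:
  shelf 1: 17 + 4 = 21
  shelf 2: 15 + 6 = 21
  shelf 3: 15 = 15
  shelf 4: 10 + 7 = 17
Every load is within 21 cm, so 4 shelves suffice.

Yes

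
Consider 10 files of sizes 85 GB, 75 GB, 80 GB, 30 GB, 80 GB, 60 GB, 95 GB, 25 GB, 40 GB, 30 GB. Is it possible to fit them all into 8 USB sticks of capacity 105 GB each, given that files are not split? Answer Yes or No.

A valid assignment using 7 USB sticks:
  USB stick 1: 95 = 95
  USB stick 2: 85 = 85
  USB stick 3: 80 + 25 = 105
  USB stick 4: 80 = 80
  USB stick 5: 75 + 30 = 105
  USB stick 6: 60 + 40 = 100
  USB stick 7: 30 = 30
That uses only 7 ≤ 8, so 8 USB sticks are enough.

Yes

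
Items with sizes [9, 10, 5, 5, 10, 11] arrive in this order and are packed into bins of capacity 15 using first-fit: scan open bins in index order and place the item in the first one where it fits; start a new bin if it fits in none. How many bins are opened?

4

  9 → bin 1 (new)  [load 9/15]
  10 → bin 2 (new)  [load 10/15]
  5 → bin 1  [load 14/15]
  5 → bin 2  [load 15/15]
  10 → bin 3 (new)  [load 10/15]
  11 → bin 4 (new)  [load 11/15]
4 bins opened.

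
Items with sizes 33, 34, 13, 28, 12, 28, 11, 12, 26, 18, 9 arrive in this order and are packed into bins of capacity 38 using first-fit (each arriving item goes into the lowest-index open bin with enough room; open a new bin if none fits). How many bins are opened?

  33 → bin 1 (new)  [load 33/38]
  34 → bin 2 (new)  [load 34/38]
  13 → bin 3 (new)  [load 13/38]
  28 → bin 4 (new)  [load 28/38]
  12 → bin 3  [load 25/38]
  28 → bin 5 (new)  [load 28/38]
  11 → bin 3  [load 36/38]
  12 → bin 6 (new)  [load 12/38]
  26 → bin 6  [load 38/38]
  18 → bin 7 (new)  [load 18/38]
  9 → bin 4  [load 37/38]
7 bins opened.

7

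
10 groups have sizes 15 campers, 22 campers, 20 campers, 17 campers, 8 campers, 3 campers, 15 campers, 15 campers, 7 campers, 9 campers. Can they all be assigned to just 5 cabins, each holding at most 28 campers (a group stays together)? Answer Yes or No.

No

Total = 131 campers; ⌈131/28⌉ = 5.
6 groups each exceed half the capacity and cannot share a cabin, forcing at least 6 cabins.
At least 6 cabins are required, but only 5 are allowed.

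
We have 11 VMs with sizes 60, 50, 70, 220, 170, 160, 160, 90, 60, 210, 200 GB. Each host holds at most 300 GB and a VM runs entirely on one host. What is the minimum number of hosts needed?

6

Total = 220 + 210 + 200 + 170 + 160 + 160 + 90 + 70 + 60 + 60 + 50 = 1450 GB.
Lower bound: ⌈1450/300⌉ = 5 hosts.
Also, 6 VMs each exceed 150 GB, and no two of those can share a host, so at least 6 hosts are needed.
A packing using 6 hosts:
  host 1: 220 + 70 = 290
  host 2: 210 + 90 = 300
  host 3: 200 + 60 = 260
  host 4: 170 + 60 + 50 = 280
  host 5: 160 = 160
  host 6: 160 = 160
This matches the lower bound, so 6 is optimal.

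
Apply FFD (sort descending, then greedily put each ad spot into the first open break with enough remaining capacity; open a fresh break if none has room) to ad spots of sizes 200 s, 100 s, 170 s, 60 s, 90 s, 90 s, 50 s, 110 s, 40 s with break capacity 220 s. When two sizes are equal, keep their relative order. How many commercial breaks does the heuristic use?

5

Sorted descending: 200, 170, 110, 100, 90, 90, 60, 50, 40.
  200 → break 1 (new)  [load 200/220]
  170 → break 2 (new)  [load 170/220]
  110 → break 3 (new)  [load 110/220]
  100 → break 3  [load 210/220]
  90 → break 4 (new)  [load 90/220]
  90 → break 4  [load 180/220]
  60 → break 5 (new)  [load 60/220]
  50 → break 2  [load 220/220]
  40 → break 4  [load 220/220]
5 commercial breaks opened.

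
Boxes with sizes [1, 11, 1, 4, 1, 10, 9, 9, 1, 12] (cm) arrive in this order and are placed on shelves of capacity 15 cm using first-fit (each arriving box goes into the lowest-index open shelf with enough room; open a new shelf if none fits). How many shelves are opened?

5

  1 → shelf 1 (new)  [load 1/15]
  11 → shelf 1  [load 12/15]
  1 → shelf 1  [load 13/15]
  4 → shelf 2 (new)  [load 4/15]
  1 → shelf 1  [load 14/15]
  10 → shelf 2  [load 14/15]
  9 → shelf 3 (new)  [load 9/15]
  9 → shelf 4 (new)  [load 9/15]
  1 → shelf 1  [load 15/15]
  12 → shelf 5 (new)  [load 12/15]
5 shelves opened.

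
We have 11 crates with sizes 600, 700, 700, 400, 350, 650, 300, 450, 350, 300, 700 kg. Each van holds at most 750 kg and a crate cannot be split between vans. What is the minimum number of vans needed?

Total = 700 + 700 + 700 + 650 + 600 + 450 + 400 + 350 + 350 + 300 + 300 = 5500 kg.
Lower bound: ⌈5500/750⌉ = 8 vans.
A packing using 8 vans:
  van 1: 700 = 700
  van 2: 700 = 700
  van 3: 700 = 700
  van 4: 650 = 650
  van 5: 600 = 600
  van 6: 450 + 300 = 750
  van 7: 400 + 350 = 750
  van 8: 350 + 300 = 650
This matches the lower bound, so 8 is optimal.

8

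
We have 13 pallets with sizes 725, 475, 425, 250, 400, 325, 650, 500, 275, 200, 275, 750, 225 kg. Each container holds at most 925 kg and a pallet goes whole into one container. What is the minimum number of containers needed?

7

Total = 750 + 725 + 650 + 500 + 475 + 425 + 400 + 325 + 275 + 275 + 250 + 225 + 200 = 5475 kg.
Lower bound: ⌈5475/925⌉ = 6 containers.
A packing using 7 containers:
  container 1: 750 = 750
  container 2: 725 + 200 = 925
  container 3: 650 + 275 = 925
  container 4: 500 + 425 = 925
  container 5: 475 + 400 = 875
  container 6: 325 + 275 + 250 = 850
  container 7: 225 = 225
No arrangement into 6 containers stays within capacity, so 7 is optimal.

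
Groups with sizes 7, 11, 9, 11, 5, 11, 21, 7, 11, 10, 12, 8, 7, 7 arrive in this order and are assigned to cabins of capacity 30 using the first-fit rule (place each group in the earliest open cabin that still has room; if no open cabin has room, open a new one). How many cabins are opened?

5

  7 → cabin 1 (new)  [load 7/30]
  11 → cabin 1  [load 18/30]
  9 → cabin 1  [load 27/30]
  11 → cabin 2 (new)  [load 11/30]
  5 → cabin 2  [load 16/30]
  11 → cabin 2  [load 27/30]
  21 → cabin 3 (new)  [load 21/30]
  7 → cabin 3  [load 28/30]
  11 → cabin 4 (new)  [load 11/30]
  10 → cabin 4  [load 21/30]
  12 → cabin 5 (new)  [load 12/30]
  8 → cabin 4  [load 29/30]
  7 → cabin 5  [load 19/30]
  7 → cabin 5  [load 26/30]
5 cabins opened.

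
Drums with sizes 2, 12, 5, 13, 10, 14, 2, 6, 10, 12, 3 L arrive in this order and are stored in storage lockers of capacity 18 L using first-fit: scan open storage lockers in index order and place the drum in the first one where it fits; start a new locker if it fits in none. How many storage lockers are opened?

6

  2 → locker 1 (new)  [load 2/18]
  12 → locker 1  [load 14/18]
  5 → locker 2 (new)  [load 5/18]
  13 → locker 2  [load 18/18]
  10 → locker 3 (new)  [load 10/18]
  14 → locker 4 (new)  [load 14/18]
  2 → locker 1  [load 16/18]
  6 → locker 3  [load 16/18]
  10 → locker 5 (new)  [load 10/18]
  12 → locker 6 (new)  [load 12/18]
  3 → locker 4  [load 17/18]
6 storage lockers opened.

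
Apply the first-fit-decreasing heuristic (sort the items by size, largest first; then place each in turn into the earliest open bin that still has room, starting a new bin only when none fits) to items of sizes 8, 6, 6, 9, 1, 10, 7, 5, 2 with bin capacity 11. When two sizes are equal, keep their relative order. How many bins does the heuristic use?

Sorted descending: 10, 9, 8, 7, 6, 6, 5, 2, 1.
  10 → bin 1 (new)  [load 10/11]
  9 → bin 2 (new)  [load 9/11]
  8 → bin 3 (new)  [load 8/11]
  7 → bin 4 (new)  [load 7/11]
  6 → bin 5 (new)  [load 6/11]
  6 → bin 6 (new)  [load 6/11]
  5 → bin 5  [load 11/11]
  2 → bin 2  [load 11/11]
  1 → bin 1  [load 11/11]
6 bins opened.

6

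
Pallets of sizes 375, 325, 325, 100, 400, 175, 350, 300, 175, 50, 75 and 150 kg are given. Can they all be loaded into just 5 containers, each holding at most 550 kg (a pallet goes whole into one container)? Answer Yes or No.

Total = 2800 kg; ⌈2800/550⌉ = 6.
At least 6 containers are required, but only 5 are allowed.

No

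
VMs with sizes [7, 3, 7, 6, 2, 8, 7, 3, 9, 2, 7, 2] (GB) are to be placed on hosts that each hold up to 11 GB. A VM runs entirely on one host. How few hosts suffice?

Total = 9 + 8 + 7 + 7 + 7 + 7 + 6 + 3 + 3 + 2 + 2 + 2 = 63 GB.
Lower bound: ⌈63/11⌉ = 6 hosts.
Also, 7 VMs each exceed 11/2 GB, and no two of those can share a host, so at least 7 hosts are needed.
A packing using 7 hosts:
  host 1: 9 + 2 = 11
  host 2: 8 + 3 = 11
  host 3: 7 + 3 = 10
  host 4: 7 + 2 + 2 = 11
  host 5: 7 = 7
  host 6: 7 = 7
  host 7: 6 = 6
This matches the lower bound, so 7 is optimal.

7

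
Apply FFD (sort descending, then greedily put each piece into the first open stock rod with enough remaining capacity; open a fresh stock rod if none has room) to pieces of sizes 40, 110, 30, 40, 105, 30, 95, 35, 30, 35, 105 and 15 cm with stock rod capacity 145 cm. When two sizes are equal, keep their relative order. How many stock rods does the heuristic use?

5

Sorted descending: 110, 105, 105, 95, 40, 40, 35, 35, 30, 30, 30, 15.
  110 → stock rod 1 (new)  [load 110/145]
  105 → stock rod 2 (new)  [load 105/145]
  105 → stock rod 3 (new)  [load 105/145]
  95 → stock rod 4 (new)  [load 95/145]
  40 → stock rod 2  [load 145/145]
  40 → stock rod 3  [load 145/145]
  35 → stock rod 1  [load 145/145]
  35 → stock rod 4  [load 130/145]
  30 → stock rod 5 (new)  [load 30/145]
  30 → stock rod 5  [load 60/145]
  30 → stock rod 5  [load 90/145]
  15 → stock rod 4  [load 145/145]
5 stock rods opened.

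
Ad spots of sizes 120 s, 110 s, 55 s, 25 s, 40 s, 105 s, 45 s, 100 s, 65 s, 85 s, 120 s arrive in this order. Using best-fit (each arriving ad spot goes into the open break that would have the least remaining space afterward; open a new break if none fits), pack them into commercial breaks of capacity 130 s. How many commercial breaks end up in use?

8

  120 → break 1 (new)  [load 120/130]
  110 → break 2 (new)  [load 110/130]
  55 → break 3 (new)  [load 55/130]
  25 → break 3  [load 80/130]
  40 → break 3  [load 120/130]
  105 → break 4 (new)  [load 105/130]
  45 → break 5 (new)  [load 45/130]
  100 → break 6 (new)  [load 100/130]
  65 → break 5  [load 110/130]
  85 → break 7 (new)  [load 85/130]
  120 → break 8 (new)  [load 120/130]
8 commercial breaks opened.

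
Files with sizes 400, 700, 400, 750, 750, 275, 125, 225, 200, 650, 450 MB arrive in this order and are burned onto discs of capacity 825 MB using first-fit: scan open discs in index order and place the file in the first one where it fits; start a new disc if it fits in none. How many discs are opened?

7

  400 → disc 1 (new)  [load 400/825]
  700 → disc 2 (new)  [load 700/825]
  400 → disc 1  [load 800/825]
  750 → disc 3 (new)  [load 750/825]
  750 → disc 4 (new)  [load 750/825]
  275 → disc 5 (new)  [load 275/825]
  125 → disc 2  [load 825/825]
  225 → disc 5  [load 500/825]
  200 → disc 5  [load 700/825]
  650 → disc 6 (new)  [load 650/825]
  450 → disc 7 (new)  [load 450/825]
7 discs opened.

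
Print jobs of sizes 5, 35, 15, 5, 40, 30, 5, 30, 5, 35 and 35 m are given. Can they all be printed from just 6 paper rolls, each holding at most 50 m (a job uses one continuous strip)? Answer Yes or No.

Yes

A valid assignment using 6 paper rolls:
  roll 1: 40 + 5 + 5 = 50
  roll 2: 35 + 15 = 50
  roll 3: 35 + 5 + 5 = 45
  roll 4: 35 = 35
  roll 5: 30 = 30
  roll 6: 30 = 30
Every load is within 50 m, so 6 paper rolls suffice.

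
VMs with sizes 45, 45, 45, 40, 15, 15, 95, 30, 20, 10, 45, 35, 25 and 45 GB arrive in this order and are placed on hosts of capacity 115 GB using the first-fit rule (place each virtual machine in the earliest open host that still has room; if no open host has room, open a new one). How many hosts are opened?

  45 → host 1 (new)  [load 45/115]
  45 → host 1  [load 90/115]
  45 → host 2 (new)  [load 45/115]
  40 → host 2  [load 85/115]
  15 → host 1  [load 105/115]
  15 → host 2  [load 100/115]
  95 → host 3 (new)  [load 95/115]
  30 → host 4 (new)  [load 30/115]
  20 → host 3  [load 115/115]
  10 → host 1  [load 115/115]
  45 → host 4  [load 75/115]
  35 → host 4  [load 110/115]
  25 → host 5 (new)  [load 25/115]
  45 → host 5  [load 70/115]
5 hosts opened.

5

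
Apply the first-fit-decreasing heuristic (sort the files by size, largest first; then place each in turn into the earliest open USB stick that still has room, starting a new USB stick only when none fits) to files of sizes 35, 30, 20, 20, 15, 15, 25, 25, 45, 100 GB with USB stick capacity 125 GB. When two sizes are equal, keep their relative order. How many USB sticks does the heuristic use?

Sorted descending: 100, 45, 35, 30, 25, 25, 20, 20, 15, 15.
  100 → USB stick 1 (new)  [load 100/125]
  45 → USB stick 2 (new)  [load 45/125]
  35 → USB stick 2  [load 80/125]
  30 → USB stick 2  [load 110/125]
  25 → USB stick 1  [load 125/125]
  25 → USB stick 3 (new)  [load 25/125]
  20 → USB stick 3  [load 45/125]
  20 → USB stick 3  [load 65/125]
  15 → USB stick 2  [load 125/125]
  15 → USB stick 3  [load 80/125]
3 USB sticks opened.

3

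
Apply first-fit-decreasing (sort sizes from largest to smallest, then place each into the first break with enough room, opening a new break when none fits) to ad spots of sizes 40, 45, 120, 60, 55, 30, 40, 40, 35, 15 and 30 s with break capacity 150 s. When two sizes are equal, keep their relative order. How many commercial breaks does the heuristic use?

Sorted descending: 120, 60, 55, 45, 40, 40, 40, 35, 30, 30, 15.
  120 → break 1 (new)  [load 120/150]
  60 → break 2 (new)  [load 60/150]
  55 → break 2  [load 115/150]
  45 → break 3 (new)  [load 45/150]
  40 → break 3  [load 85/150]
  40 → break 3  [load 125/150]
  40 → break 4 (new)  [load 40/150]
  35 → break 2  [load 150/150]
  30 → break 1  [load 150/150]
  30 → break 4  [load 70/150]
  15 → break 3  [load 140/150]
4 commercial breaks opened.

4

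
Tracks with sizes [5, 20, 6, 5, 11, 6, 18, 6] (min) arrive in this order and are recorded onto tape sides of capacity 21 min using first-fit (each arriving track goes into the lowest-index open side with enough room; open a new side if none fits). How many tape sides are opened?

  5 → side 1 (new)  [load 5/21]
  20 → side 2 (new)  [load 20/21]
  6 → side 1  [load 11/21]
  5 → side 1  [load 16/21]
  11 → side 3 (new)  [load 11/21]
  6 → side 3  [load 17/21]
  18 → side 4 (new)  [load 18/21]
  6 → side 5 (new)  [load 6/21]
5 tape sides opened.

5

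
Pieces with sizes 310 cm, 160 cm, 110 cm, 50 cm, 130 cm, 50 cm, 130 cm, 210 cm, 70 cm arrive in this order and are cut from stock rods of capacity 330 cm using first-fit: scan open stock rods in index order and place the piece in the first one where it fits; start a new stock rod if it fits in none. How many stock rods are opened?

  310 → stock rod 1 (new)  [load 310/330]
  160 → stock rod 2 (new)  [load 160/330]
  110 → stock rod 2  [load 270/330]
  50 → stock rod 2  [load 320/330]
  130 → stock rod 3 (new)  [load 130/330]
  50 → stock rod 3  [load 180/330]
  130 → stock rod 3  [load 310/330]
  210 → stock rod 4 (new)  [load 210/330]
  70 → stock rod 4  [load 280/330]
4 stock rods opened.

4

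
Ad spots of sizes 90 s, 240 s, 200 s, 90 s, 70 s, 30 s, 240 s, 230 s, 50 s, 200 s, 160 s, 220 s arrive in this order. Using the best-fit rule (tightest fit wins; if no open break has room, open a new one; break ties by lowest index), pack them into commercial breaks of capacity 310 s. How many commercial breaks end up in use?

  90 → break 1 (new)  [load 90/310]
  240 → break 2 (new)  [load 240/310]
  200 → break 1  [load 290/310]
  90 → break 3 (new)  [load 90/310]
  70 → break 2  [load 310/310]
  30 → break 3  [load 120/310]
  240 → break 4 (new)  [load 240/310]
  230 → break 5 (new)  [load 230/310]
  50 → break 4  [load 290/310]
  200 → break 6 (new)  [load 200/310]
  160 → break 3  [load 280/310]
  220 → break 7 (new)  [load 220/310]
7 commercial breaks opened.

7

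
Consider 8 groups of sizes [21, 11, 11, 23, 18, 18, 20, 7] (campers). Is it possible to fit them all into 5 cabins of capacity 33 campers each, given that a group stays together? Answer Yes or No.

A valid assignment using 5 cabins:
  cabin 1: 23 + 7 = 30
  cabin 2: 21 + 11 = 32
  cabin 3: 20 + 11 = 31
  cabin 4: 18 = 18
  cabin 5: 18 = 18
Every load is within 33 campers, so 5 cabins suffice.

Yes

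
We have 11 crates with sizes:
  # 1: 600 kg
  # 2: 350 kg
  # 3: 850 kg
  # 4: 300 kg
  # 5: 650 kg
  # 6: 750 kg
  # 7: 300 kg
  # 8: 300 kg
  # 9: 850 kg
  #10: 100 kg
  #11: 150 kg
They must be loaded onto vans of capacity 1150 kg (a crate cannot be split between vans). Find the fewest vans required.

Total = 850 + 850 + 750 + 650 + 600 + 350 + 300 + 300 + 300 + 150 + 100 = 5200 kg.
Lower bound: ⌈5200/1150⌉ = 5 vans.
A packing using 5 vans:
  van 1: 850 + 300 = 1150
  van 2: 850 + 300 = 1150
  van 3: 750 + 350 = 1100
  van 4: 650 + 300 + 150 = 1100
  van 5: 600 + 100 = 700
This matches the lower bound, so 5 is optimal.

5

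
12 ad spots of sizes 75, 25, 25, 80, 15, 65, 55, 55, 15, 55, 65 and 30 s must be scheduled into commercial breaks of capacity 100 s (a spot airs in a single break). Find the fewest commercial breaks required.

Total = 80 + 75 + 65 + 65 + 55 + 55 + 55 + 30 + 25 + 25 + 15 + 15 = 560 s.
Lower bound: ⌈560/100⌉ = 6 commercial breaks.
Also, 7 ad spots each exceed 50 s, and no two of those can share a break, so at least 7 commercial breaks are needed.
A packing using 7 commercial breaks:
  break 1: 80 + 15 = 95
  break 2: 75 + 25 = 100
  break 3: 65 + 30 = 95
  break 4: 65 + 25 = 90
  break 5: 55 + 15 = 70
  break 6: 55 = 55
  break 7: 55 = 55
This matches the lower bound, so 7 is optimal.

7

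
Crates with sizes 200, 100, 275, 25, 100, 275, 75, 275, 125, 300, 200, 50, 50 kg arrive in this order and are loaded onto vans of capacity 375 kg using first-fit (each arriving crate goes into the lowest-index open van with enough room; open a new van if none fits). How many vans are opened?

6

  200 → van 1 (new)  [load 200/375]
  100 → van 1  [load 300/375]
  275 → van 2 (new)  [load 275/375]
  25 → van 1  [load 325/375]
  100 → van 2  [load 375/375]
  275 → van 3 (new)  [load 275/375]
  75 → van 3  [load 350/375]
  275 → van 4 (new)  [load 275/375]
  125 → van 5 (new)  [load 125/375]
  300 → van 6 (new)  [load 300/375]
  200 → van 5  [load 325/375]
  50 → van 1  [load 375/375]
  50 → van 4  [load 325/375]
6 vans opened.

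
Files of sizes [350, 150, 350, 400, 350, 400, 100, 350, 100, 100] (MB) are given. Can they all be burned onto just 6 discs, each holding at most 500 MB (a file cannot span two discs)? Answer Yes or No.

A valid assignment using 6 discs:
  disc 1: 400 + 100 = 500
  disc 2: 400 + 100 = 500
  disc 3: 350 + 150 = 500
  disc 4: 350 + 100 = 450
  disc 5: 350 = 350
  disc 6: 350 = 350
Every load is within 500 MB, so 6 discs suffice.

Yes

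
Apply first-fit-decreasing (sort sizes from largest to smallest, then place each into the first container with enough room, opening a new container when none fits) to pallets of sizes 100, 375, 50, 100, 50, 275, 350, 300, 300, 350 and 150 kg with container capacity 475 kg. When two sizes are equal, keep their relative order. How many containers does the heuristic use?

6

Sorted descending: 375, 350, 350, 300, 300, 275, 150, 100, 100, 50, 50.
  375 → container 1 (new)  [load 375/475]
  350 → container 2 (new)  [load 350/475]
  350 → container 3 (new)  [load 350/475]
  300 → container 4 (new)  [load 300/475]
  300 → container 5 (new)  [load 300/475]
  275 → container 6 (new)  [load 275/475]
  150 → container 4  [load 450/475]
  100 → container 1  [load 475/475]
  100 → container 2  [load 450/475]
  50 → container 3  [load 400/475]
  50 → container 3  [load 450/475]
6 containers opened.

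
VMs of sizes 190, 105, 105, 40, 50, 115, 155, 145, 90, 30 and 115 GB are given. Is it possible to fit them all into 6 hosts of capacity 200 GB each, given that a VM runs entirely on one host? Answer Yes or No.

Total = 1140 GB; ⌈1140/200⌉ = 6.
7 VMs each exceed half the capacity and cannot share a host, forcing at least 7 hosts.
At least 7 hosts are required, but only 6 are allowed.

No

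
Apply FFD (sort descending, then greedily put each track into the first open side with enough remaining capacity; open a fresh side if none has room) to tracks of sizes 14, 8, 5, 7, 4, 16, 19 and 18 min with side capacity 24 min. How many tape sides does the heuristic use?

Sorted descending: 19, 18, 16, 14, 8, 7, 5, 4.
  19 → side 1 (new)  [load 19/24]
  18 → side 2 (new)  [load 18/24]
  16 → side 3 (new)  [load 16/24]
  14 → side 4 (new)  [load 14/24]
  8 → side 3  [load 24/24]
  7 → side 4  [load 21/24]
  5 → side 1  [load 24/24]
  4 → side 2  [load 22/24]
4 tape sides opened.

4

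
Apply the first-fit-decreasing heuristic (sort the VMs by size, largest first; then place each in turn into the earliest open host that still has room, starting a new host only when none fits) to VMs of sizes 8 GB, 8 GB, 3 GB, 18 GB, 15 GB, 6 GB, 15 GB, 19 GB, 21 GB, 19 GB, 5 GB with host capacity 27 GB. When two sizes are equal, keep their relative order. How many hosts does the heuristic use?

6

Sorted descending: 21, 19, 19, 18, 15, 15, 8, 8, 6, 5, 3.
  21 → host 1 (new)  [load 21/27]
  19 → host 2 (new)  [load 19/27]
  19 → host 3 (new)  [load 19/27]
  18 → host 4 (new)  [load 18/27]
  15 → host 5 (new)  [load 15/27]
  15 → host 6 (new)  [load 15/27]
  8 → host 2  [load 27/27]
  8 → host 3  [load 27/27]
  6 → host 1  [load 27/27]
  5 → host 4  [load 23/27]
  3 → host 4  [load 26/27]
6 hosts opened.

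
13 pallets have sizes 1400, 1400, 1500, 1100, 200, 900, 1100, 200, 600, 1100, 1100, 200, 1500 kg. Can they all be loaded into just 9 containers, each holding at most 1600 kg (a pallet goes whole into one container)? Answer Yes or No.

Yes

A valid assignment using 9 containers:
  container 1: 1500 = 1500
  container 2: 1500 = 1500
  container 3: 1400 + 200 = 1600
  container 4: 1400 + 200 = 1600
  container 5: 1100 + 200 = 1300
  container 6: 1100 = 1100
  container 7: 1100 = 1100
  container 8: 1100 = 1100
  container 9: 900 + 600 = 1500
Every load is within 1600 kg, so 9 containers suffice.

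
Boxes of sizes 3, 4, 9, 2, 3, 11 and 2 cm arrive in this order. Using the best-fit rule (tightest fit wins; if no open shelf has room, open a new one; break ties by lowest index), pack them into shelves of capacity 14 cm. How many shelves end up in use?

  3 → shelf 1 (new)  [load 3/14]
  4 → shelf 1  [load 7/14]
  9 → shelf 2 (new)  [load 9/14]
  2 → shelf 2  [load 11/14]
  3 → shelf 2  [load 14/14]
  11 → shelf 3 (new)  [load 11/14]
  2 → shelf 3  [load 13/14]
3 shelves opened.

3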